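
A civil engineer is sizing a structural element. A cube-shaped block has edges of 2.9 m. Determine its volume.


Shape: cube
Side s = 2.9 m
Formula: V = s^3
V = 2.9 * 2.9 * 2.9
V = 8.41 * 2.9
V = 24.389
24.389 m^3


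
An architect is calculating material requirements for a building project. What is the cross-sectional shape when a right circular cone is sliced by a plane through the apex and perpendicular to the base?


Solid: right circular cone
Cutting plane: through the apex and perpendicular to the base
Visualize the intersection of the plane with the solid's surface.
The boundary of the cut region is a isosceles triangle.
isosceles triangle


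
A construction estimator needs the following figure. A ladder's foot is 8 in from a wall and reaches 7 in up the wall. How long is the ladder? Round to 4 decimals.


Shape: right triangle
Legs a = 8 in, b = 7 in
Formula: c = sqrt(a^2 + b^2)
a^2 = 64, b^2 = 49
a^2 + b^2 = 113
c = sqrt(113)
c = 10.6301
10.6301 in


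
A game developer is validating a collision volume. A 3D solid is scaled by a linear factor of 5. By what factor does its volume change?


Linear scale factor k = 5
Rule: under a linear scaling by k, volumes scale by k^3.
k^3 = 5 * 5 * 5
k^3 = 25 * 5
k^3 = 125
Volume scales by a factor of 125.
125 (dimensionless)


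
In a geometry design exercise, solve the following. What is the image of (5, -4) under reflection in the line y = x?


Transformation: reflection
Original point: (5, -4)
Rule for reflection over y = x: (x, y) -> (y, x)
Apply: (5, -4) -> (-4, 5)
(-4, 5)


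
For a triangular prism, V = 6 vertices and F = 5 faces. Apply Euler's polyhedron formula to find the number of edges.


Polyhedron: triangular prism
Euler's formula for convex polyhedra: V - E + F = 2
Given: V = 6 vertices and F = 5 faces
Solve for E:
E = V + F - 2 = 6 + 5 - 2 = 9
9 edges


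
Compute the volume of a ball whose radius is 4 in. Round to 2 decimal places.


Shape: sphere
Radius r = 4 in
Formula: V = (4/3) * pi * r^3
r^3 = 64
(4/3) * 64 = 85.333333
V = 85.333333 * pi
V = 268.08
268.08 in^3


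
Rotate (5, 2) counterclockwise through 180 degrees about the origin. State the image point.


Transformation: rotation about the origin
Original point: (5, 2)
Rule for 180 deg: (x, y) -> (-x, -y)
Apply: (5, 2) -> (-5, -2)
(-5, -2)


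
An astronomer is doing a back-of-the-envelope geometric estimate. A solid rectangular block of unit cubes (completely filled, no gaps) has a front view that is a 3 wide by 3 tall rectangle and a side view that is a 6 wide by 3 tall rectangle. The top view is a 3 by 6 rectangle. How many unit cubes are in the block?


Orthographic views of a solid rectangular block:
Front view 3 x 3 -> length = 3, height = 3
Side view 6 x 3 -> width = 6, height = 3 (consistent)
Top view 3 x 6 -> confirms length = 3, width = 6
The block is 3 x 6 x 3.
Total unit cubes = 3 * 6 * 3 = 54
54 unit cubes


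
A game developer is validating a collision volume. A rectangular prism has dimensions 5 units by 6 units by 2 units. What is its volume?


Shape: rectangular prism
l = 5 units, w = 6 units, h = 2 units
Formula: V = l * w * h
V = 5 * 6 * 2
V = 30 * 2
V = 60
60 units^3


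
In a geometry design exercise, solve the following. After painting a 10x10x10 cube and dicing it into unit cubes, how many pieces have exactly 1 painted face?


Large cube: 10 x 10 x 10, cut into unit cubes.
n = 10, so n - 2 = 8
Cubes with 1 painted face lie in the interior of each face.
A cube has 6 faces; each contributes (n - 2)^2 = 64 such cubes.
Count = 6 * 64 = 384
384 unit cubes


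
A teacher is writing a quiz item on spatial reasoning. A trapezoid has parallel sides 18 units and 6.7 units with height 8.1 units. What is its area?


Shape: trapezoid
Parallel sides a = 18 units, b = 6.7 units; Height h = 8.1 units
Formula: A = (a + b) * h / 2
a + b = 18 + 6.7 = 24.7
A = 24.7 * 8.1 / 2
A = 200.07 / 2
A = 100.035
100.035 units^2


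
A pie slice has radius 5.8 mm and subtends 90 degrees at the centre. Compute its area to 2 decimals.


Shape: circular sector
Radius r = 5.8 mm, Angle = 90 degrees
Formula: A = (angle/360) * pi * r^2
r^2 = 33.64
Fraction of circle = 90/360
A = (90/360) * pi * 33.64
A = 8.41 * pi
A = 26.42
26.42 mm^2


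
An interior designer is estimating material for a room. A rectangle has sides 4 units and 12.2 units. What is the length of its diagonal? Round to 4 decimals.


Shape: rectangle (diagonal via Pythagoras)
Sides: 4 units and 12.2 units
Formula: d = sqrt(l^2 + w^2)
l^2 = 16, w^2 = 148.84
l^2 + w^2 = 164.84
d = sqrt(164.84)
d = 12.839
12.839 units


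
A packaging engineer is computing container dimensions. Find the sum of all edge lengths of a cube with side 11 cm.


Shape: cube
Side s = 11 cm
A cube has 12 edges, all equal.
Formula: total edge length = 12 * s
Total = 12 * 11
Total = 132
132 cm


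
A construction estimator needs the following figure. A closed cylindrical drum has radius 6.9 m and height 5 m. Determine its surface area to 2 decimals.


Shape: closed cylinder
Radius r = 6.9 m, Height h = 5 m
Formula: SA = 2*pi*r^2 + 2*pi*r*h = 2*pi*r*(r + h)
r + h = 11.9
2 * r * (r + h) = 2 * 6.9 * 11.9 = 164.22
SA = 164.22 * pi
SA = 515.91
515.91 m^2


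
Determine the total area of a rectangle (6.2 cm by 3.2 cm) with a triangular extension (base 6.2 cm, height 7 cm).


Composite shape: rectangle + triangle
Rectangle area = 6.2 * 3.2 = 19.84
Triangle area = 0.5 * 6.2 * 7 = 21.7
Total = 19.84 + 21.7
Total = 41.54
41.54 cm^2


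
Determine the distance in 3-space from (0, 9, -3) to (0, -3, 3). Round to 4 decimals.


3D distance between two points
P1 = (0, 9, -3), P2 = (0, -3, 3)
Formula: d = sqrt((x2-x1)^2 + (y2-y1)^2 + (z2-z1)^2)
dx = 0 - 0 = 0
dy = -3 - 9 = -12
dz = 3 - -3 = 6
dx^2 + dy^2 + dz^2 = 0 + 144 + 36 = 180
d = sqrt(180)
d = 13.4164
13.4164 units


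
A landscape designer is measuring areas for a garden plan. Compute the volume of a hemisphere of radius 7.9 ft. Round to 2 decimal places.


Shape: hemisphere (half of a sphere)
Radius r = 7.9 ft
Formula: V = (1/2) * (4/3) * pi * r^3 = (2/3) * pi * r^3
r^3 = 493.039
(2/3) * 493.039 = 328.692667
V = 328.692667 * pi
V = 1032.62
1032.62 ft^3


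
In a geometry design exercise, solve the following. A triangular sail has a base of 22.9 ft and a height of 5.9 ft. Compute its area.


Shape: triangle
Base b = 22.9 ft, Height h = 5.9 ft
Formula: A = (1/2) * b * h
A = 0.5 * 22.9 * 5.9
A = 0.5 * 135.11
A = 67.555
67.555 ft^2


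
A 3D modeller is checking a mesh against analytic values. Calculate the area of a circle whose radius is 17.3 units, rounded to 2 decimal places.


Shape: circle
Radius r = 17.3 units
Formula: A = pi * r^2
r^2 = 17.3^2 = 299.29
A = pi * 299.29
A = 940.25
940.25 units^2


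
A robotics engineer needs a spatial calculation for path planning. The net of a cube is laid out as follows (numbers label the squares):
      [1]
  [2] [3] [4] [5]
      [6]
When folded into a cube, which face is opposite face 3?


Net: cross layout. Take square 3 as the base (bottom).
Fold the four squares in the horizontal row up around 3: 2 -> left, 4 -> right, 5 wraps to the top.
Fold 1 and 6 up from 3: 1 -> back, 6 -> front.
Opposite pairs are therefore: (1, 6), (2, 4), (3, 5).
Face 3 is opposite face 5.
face 5


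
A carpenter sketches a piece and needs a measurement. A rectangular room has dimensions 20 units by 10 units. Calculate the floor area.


Shape: rectangle
Length l = 20 units, Width w = 10 units
Formula: A = l * w
A = 20 * 10
A = 200
200 units^2


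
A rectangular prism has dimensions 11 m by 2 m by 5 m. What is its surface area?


Shape: rectangular prism
l = 11 m, w = 2 m, h = 5 m
Formula: SA = 2(lw + lh + wh)
lw = 22, lh = 55, wh = 10
lw + lh + wh = 87
SA = 2 * 87
SA = 174
174 m^2


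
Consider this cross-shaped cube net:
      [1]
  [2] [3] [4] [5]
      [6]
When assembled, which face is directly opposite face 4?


Net: cross layout. Take square 3 as the base (bottom).
Fold the four squares in the horizontal row up around 3: 2 -> left, 4 -> right, 5 wraps to the top.
Fold 1 and 6 up from 3: 1 -> back, 6 -> front.
Opposite pairs are therefore: (1, 6), (2, 4), (3, 5).
Face 4 is opposite face 2.
face 2


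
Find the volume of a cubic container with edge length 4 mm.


Shape: cube
Side s = 4 mm
Formula: V = s^3
V = 4 * 4 * 4
V = 16 * 4
V = 64
64 mm^3


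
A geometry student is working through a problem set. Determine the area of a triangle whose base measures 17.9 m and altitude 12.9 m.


Shape: triangle
Base b = 17.9 m, Height h = 12.9 m
Formula: A = (1/2) * b * h
A = 0.5 * 17.9 * 12.9
A = 0.5 * 230.91
A = 115.455
115.455 m^2


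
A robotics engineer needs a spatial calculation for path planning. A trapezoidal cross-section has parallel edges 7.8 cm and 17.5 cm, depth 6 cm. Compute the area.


Shape: trapezoid
Parallel sides a = 7.8 cm, b = 17.5 cm; Height h = 6 cm
Formula: A = (a + b) * h / 2
a + b = 7.8 + 17.5 = 25.3
A = 25.3 * 6 / 2
A = 151.8 / 2
A = 75.9
75.9 cm^2


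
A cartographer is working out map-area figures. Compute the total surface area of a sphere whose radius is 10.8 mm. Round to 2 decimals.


Shape: sphere
Radius r = 10.8 mm
Formula: SA = 4 * pi * r^2
r^2 = 116.64
SA = 4 * pi * 116.64
SA = 466.56 * pi
SA = 1465.74
1465.74 mm^2


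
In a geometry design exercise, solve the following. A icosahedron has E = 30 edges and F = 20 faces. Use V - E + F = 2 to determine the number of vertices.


Polyhedron: icosahedron
Euler's formula for convex polyhedra: V - E + F = 2
Given: E = 30 edges and F = 20 faces
Solve for V:
V = 2 + E - F = 2 + 30 - 20 = 12
12 vertices


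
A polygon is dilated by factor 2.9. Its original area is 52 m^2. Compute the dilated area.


Linear scale factor k = 2.9
Original area = 52 m^2
Rule: under a linear scaling by k, areas scale by k^2.
k^2 = 2.9^2 = 8.41
New area = 52 * 8.41
New area = 437.32
437.32 m^2


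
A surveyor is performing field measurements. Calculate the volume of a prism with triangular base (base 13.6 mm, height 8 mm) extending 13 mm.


Shape: triangular prism
Triangle base = 13.6 mm, triangle height = 8 mm, prism length L = 13 mm
Formula: V = (1/2 * b * h_tri) * L
Cross-section area = 0.5 * 13.6 * 8 = 54.4
V = 54.4 * 13
V = 707.2
707.2 mm^3


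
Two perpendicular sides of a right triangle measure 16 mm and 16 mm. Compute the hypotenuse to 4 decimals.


Shape: right triangle
Legs a = 16 mm, b = 16 mm
Formula: c = sqrt(a^2 + b^2)
a^2 = 256, b^2 = 256
a^2 + b^2 = 512
c = sqrt(512)
c = 22.6274
22.6274 mm


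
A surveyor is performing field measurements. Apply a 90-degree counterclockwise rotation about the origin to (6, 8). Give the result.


Transformation: rotation about the origin
Original point: (6, 8)
Rule for 90 deg counterclockwise: (x, y) -> (-y, x)
Apply: (6, 8) -> (-8, 6)
(-8, 6)


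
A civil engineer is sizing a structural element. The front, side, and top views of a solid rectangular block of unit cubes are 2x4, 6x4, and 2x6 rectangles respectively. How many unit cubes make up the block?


Orthographic views of a solid rectangular block:
Front view 2 x 4 -> length = 2, height = 4
Side view 6 x 4 -> width = 6, height = 4 (consistent)
Top view 2 x 6 -> confirms length = 2, width = 6
The block is 2 x 6 x 4.
Total unit cubes = 2 * 6 * 4 = 48
48 unit cubes


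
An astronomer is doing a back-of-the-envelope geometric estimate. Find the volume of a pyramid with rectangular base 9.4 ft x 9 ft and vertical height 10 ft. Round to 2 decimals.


Shape: rectangular pyramid
Base: 9.4 ft x 9 ft, Height h = 10 ft
Formula: V = (1/3) * base_area * h
base_area = 9.4 * 9 = 84.6
base_area * h = 84.6 * 10 = 846
V = 846 / 3
V = 282
282 ft^3


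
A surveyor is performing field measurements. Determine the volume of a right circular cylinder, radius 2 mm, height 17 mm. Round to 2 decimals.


Shape: cylinder
Radius r = 2 mm, Height h = 17 mm
Formula: V = pi * r^2 * h
r^2 = 4
V = pi * 4 * 17
V = 68 * pi
V = 213.63
213.63 mm^3


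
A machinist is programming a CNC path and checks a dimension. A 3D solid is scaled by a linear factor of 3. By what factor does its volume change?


Linear scale factor k = 3
Rule: under a linear scaling by k, volumes scale by k^3.
k^3 = 3 * 3 * 3
k^3 = 9 * 3
k^3 = 27
Volume scales by a factor of 27.
27 (dimensionless)


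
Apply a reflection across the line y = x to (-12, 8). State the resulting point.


Transformation: reflection
Original point: (-12, 8)
Rule for reflection over y = x: (x, y) -> (y, x)
Apply: (-12, 8) -> (8, -12)
(8, -12)


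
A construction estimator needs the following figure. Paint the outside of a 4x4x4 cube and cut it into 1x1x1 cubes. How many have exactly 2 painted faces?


Large cube: 4 x 4 x 4, cut into unit cubes.
n = 4, so n - 2 = 2
Cubes with 2 painted faces lie along the edges, excluding corners.
A cube has 12 edges; each contributes (n - 2) = 2 such cubes.
Count = 12 * 2 = 24
24 unit cubes


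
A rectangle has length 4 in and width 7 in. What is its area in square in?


Shape: rectangle
Length l = 4 in, Width w = 7 in
Formula: A = l * w
A = 4 * 7
A = 28
28 in^2


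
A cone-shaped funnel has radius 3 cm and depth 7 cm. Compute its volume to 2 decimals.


Shape: cone
Radius r = 3 cm, Height h = 7 cm
Formula: V = (1/3) * pi * r^2 * h
r^2 = 9
pi * r^2 * h = pi * 9 * 7 = 63 * pi
V = 63 * pi / 3
V = 65.97
65.97 cm^3


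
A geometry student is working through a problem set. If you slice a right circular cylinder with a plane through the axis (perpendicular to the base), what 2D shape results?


Solid: right circular cylinder
Cutting plane: through the axis (perpendicular to the base)
Visualize the intersection of the plane with the solid's surface.
The boundary of the cut region is a rectangle.
rectangle


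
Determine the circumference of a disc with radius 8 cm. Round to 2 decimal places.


Shape: circle
Radius r = 8 cm
Formula: C = 2 * pi * r
C = 2 * pi * 8
C = 16 * pi
C = 50.27
50.27 cm


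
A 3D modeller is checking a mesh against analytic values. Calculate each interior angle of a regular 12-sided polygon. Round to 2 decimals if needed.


Shape: regular dodecagon (12 sides)
Formula: interior angle = (n - 2) * 180 / n
(n - 2) = 10
(n - 2) * 180 = 1800
angle = 1800 / 12
angle = 150
150 degrees


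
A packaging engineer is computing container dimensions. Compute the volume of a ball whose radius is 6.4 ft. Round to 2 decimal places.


Shape: sphere
Radius r = 6.4 ft
Formula: V = (4/3) * pi * r^3
r^3 = 262.144
(4/3) * 262.144 = 349.525333
V = 349.525333 * pi
V = 1098.07
1098.07 ft^3


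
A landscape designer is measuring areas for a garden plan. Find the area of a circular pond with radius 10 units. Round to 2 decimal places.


Shape: circle
Radius r = 10 units
Formula: A = pi * r^2
r^2 = 10^2 = 100
A = pi * 100
A = 314.16
314.16 units^2


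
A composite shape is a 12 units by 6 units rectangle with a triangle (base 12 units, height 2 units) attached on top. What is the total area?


Composite shape: rectangle + triangle
Rectangle area = 12 * 6 = 72
Triangle area = 0.5 * 12 * 2 = 12
Total = 72 + 12
Total = 84
84 units^2


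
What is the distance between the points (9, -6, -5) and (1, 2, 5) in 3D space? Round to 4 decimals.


3D distance between two points
P1 = (9, -6, -5), P2 = (1, 2, 5)
Formula: d = sqrt((x2-x1)^2 + (y2-y1)^2 + (z2-z1)^2)
dx = 1 - 9 = -8
dy = 2 - -6 = 8
dz = 5 - -5 = 10
dx^2 + dy^2 + dz^2 = 64 + 64 + 100 = 228
d = sqrt(228)
d = 15.0997
15.0997 units


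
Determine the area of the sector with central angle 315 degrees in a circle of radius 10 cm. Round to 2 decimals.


Shape: circular sector
Radius r = 10 cm, Angle = 315 degrees
Formula: A = (angle/360) * pi * r^2
r^2 = 100
Fraction of circle = 315/360
A = (315/360) * pi * 100
A = 87.5 * pi
A = 274.89
274.89 cm^2


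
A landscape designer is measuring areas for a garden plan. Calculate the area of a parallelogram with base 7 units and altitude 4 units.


Shape: parallelogram
Base b = 7 units, Height h = 4 units
Formula: A = b * h
A = 7 * 4
A = 28
28 units^2


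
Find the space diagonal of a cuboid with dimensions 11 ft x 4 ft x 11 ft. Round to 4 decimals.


Shape: rectangular box (space diagonal)
l = 11 ft, w = 4 ft, h = 11 ft
Visualize: the diagonal of the base, then a right triangle with that diagonal and the height.
Formula: d = sqrt(l^2 + w^2 + h^2)
l^2 + w^2 + h^2 = 121 + 16 + 121 = 258
d = sqrt(258)
d = 16.0624
16.0624 ft


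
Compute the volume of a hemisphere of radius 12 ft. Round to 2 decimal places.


Shape: hemisphere (half of a sphere)
Radius r = 12 ft
Formula: V = (1/2) * (4/3) * pi * r^3 = (2/3) * pi * r^3
r^3 = 1728
(2/3) * 1728 = 1152
V = 1152 * pi
V = 3619.11
3619.11 ft^3


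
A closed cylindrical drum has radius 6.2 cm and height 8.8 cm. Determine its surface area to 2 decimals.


Shape: closed cylinder
Radius r = 6.2 cm, Height h = 8.8 cm
Formula: SA = 2*pi*r^2 + 2*pi*r*h = 2*pi*r*(r + h)
r + h = 15
2 * r * (r + h) = 2 * 6.2 * 15 = 186
SA = 186 * pi
SA = 584.34
584.34 cm^2


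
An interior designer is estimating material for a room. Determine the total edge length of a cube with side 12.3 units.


Shape: cube
Side s = 12.3 units
A cube has 12 edges, all equal.
Formula: total edge length = 12 * s
Total = 12 * 12.3
Total = 147.6
147.6 units


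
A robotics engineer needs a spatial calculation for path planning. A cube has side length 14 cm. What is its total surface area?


Shape: cube
Side s = 14 cm
A cube has 6 square faces.
Formula: SA = 6 * s^2
s^2 = 196
SA = 6 * 196
SA = 1176
1176 cm^2


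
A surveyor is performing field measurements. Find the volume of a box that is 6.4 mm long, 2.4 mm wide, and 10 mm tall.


Shape: rectangular prism
l = 6.4 mm, w = 2.4 mm, h = 10 mm
Formula: V = l * w * h
V = 6.4 * 2.4 * 10
V = 15.36 * 10
V = 153.6
153.6 mm^3


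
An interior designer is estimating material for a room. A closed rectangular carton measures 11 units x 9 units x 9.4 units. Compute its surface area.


Shape: rectangular prism
l = 11 units, w = 9 units, h = 9.4 units
Formula: SA = 2(lw + lh + wh)
lw = 99, lh = 103.4, wh = 84.6
lw + lh + wh = 287
SA = 2 * 287
SA = 574
574 units^2


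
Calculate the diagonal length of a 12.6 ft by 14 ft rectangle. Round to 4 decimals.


Shape: rectangle (diagonal via Pythagoras)
Sides: 12.6 ft and 14 ft
Formula: d = sqrt(l^2 + w^2)
l^2 = 158.76, w^2 = 196
l^2 + w^2 = 354.76
d = sqrt(354.76)
d = 18.8351
18.8351 ft


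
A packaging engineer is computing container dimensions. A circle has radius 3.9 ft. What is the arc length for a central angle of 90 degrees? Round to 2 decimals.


Shape: circular arc
Radius r = 3.9 ft, Angle = 90 degrees
Formula: L = (angle/360) * 2 * pi * r
2 * pi * r = 7.8 * pi
L = (90/360) * 7.8 * pi
L = 1.95 * pi
L = 6.13
6.13 ft


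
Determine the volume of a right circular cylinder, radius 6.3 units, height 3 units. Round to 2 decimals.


Shape: cylinder
Radius r = 6.3 units, Height h = 3 units
Formula: V = pi * r^2 * h
r^2 = 39.69
V = pi * 39.69 * 3
V = 119.07 * pi
V = 374.07
374.07 units^3


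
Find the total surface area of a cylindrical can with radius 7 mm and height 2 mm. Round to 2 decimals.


Shape: closed cylinder
Radius r = 7 mm, Height h = 2 mm
Formula: SA = 2*pi*r^2 + 2*pi*r*h = 2*pi*r*(r + h)
r + h = 9
2 * r * (r + h) = 2 * 7 * 9 = 126
SA = 126 * pi
SA = 395.84
395.84 mm^2


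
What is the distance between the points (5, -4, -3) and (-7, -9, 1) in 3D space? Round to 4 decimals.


3D distance between two points
P1 = (5, -4, -3), P2 = (-7, -9, 1)
Formula: d = sqrt((x2-x1)^2 + (y2-y1)^2 + (z2-z1)^2)
dx = -7 - 5 = -12
dy = -9 - -4 = -5
dz = 1 - -3 = 4
dx^2 + dy^2 + dz^2 = 144 + 25 + 16 = 185
d = sqrt(185)
d = 13.6015
13.6015 units


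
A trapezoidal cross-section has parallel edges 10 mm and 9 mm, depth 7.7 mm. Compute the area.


Shape: trapezoid
Parallel sides a = 10 mm, b = 9 mm; Height h = 7.7 mm
Formula: A = (a + b) * h / 2
a + b = 10 + 9 = 19
A = 19 * 7.7 / 2
A = 146.3 / 2
A = 73.15
73.15 mm^2


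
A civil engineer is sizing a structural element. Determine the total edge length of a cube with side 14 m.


Shape: cube
Side s = 14 m
A cube has 12 edges, all equal.
Formula: total edge length = 12 * s
Total = 12 * 14
Total = 168
168 m


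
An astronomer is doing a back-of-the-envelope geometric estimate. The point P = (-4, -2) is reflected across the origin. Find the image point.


Transformation: reflection
Original point: (-4, -2)
Rule for reflection through the origin: (x, y) -> (-x, -y)
Apply: (-4, -2) -> (4, 2)
(4, 2)


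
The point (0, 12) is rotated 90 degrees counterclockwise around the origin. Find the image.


Transformation: rotation about the origin
Original point: (0, 12)
Rule for 90 deg counterclockwise: (x, y) -> (-y, x)
Apply: (0, 12) -> (-12, 0)
(-12, 0)


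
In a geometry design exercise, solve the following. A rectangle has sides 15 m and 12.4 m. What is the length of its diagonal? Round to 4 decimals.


Shape: rectangle (diagonal via Pythagoras)
Sides: 15 m and 12.4 m
Formula: d = sqrt(l^2 + w^2)
l^2 = 225, w^2 = 153.76
l^2 + w^2 = 378.76
d = sqrt(378.76)
d = 19.4618
19.4618 m


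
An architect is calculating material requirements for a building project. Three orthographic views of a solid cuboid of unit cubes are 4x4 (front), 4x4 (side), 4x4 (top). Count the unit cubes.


Orthographic views of a solid rectangular block:
Front view 4 x 4 -> length = 4, height = 4
Side view 4 x 4 -> width = 4, height = 4 (consistent)
Top view 4 x 4 -> confirms length = 4, width = 4
The block is 4 x 4 x 4.
Total unit cubes = 4 * 4 * 4 = 64
64 unit cubes


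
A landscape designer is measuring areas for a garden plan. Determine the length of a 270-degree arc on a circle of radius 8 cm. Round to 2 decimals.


Shape: circular arc
Radius r = 8 cm, Angle = 270 degrees
Formula: L = (angle/360) * 2 * pi * r
2 * pi * r = 16 * pi
L = (270/360) * 16 * pi
L = 12 * pi
L = 37.7
37.7 cm


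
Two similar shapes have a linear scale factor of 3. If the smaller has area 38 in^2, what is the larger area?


Linear scale factor k = 3
Original area = 38 in^2
Rule: under a linear scaling by k, areas scale by k^2.
k^2 = 3^2 = 9
New area = 38 * 9
New area = 342
342 in^2


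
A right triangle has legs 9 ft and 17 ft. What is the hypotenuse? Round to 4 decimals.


Shape: right triangle
Legs a = 9 ft, b = 17 ft
Formula: c = sqrt(a^2 + b^2)
a^2 = 81, b^2 = 289
a^2 + b^2 = 370
c = sqrt(370)
c = 19.2354
19.2354 ft


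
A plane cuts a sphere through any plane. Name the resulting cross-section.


Solid: sphere
Cutting plane: through any plane
Visualize the intersection of the plane with the solid's surface.
The boundary of the cut region is a circle.
circle


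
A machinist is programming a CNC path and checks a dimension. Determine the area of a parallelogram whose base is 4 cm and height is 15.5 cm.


Shape: parallelogram
Base b = 4 cm, Height h = 15.5 cm
Formula: A = b * h
A = 4 * 15.5
A = 62
62 cm^2


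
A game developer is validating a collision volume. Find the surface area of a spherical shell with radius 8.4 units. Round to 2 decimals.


Shape: sphere
Radius r = 8.4 units
Formula: SA = 4 * pi * r^2
r^2 = 70.56
SA = 4 * pi * 70.56
SA = 282.24 * pi
SA = 886.68
886.68 units^2


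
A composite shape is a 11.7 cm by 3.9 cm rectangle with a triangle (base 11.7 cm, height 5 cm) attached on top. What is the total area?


Composite shape: rectangle + triangle
Rectangle area = 11.7 * 3.9 = 45.63
Triangle area = 0.5 * 11.7 * 5 = 29.25
Total = 45.63 + 29.25
Total = 74.88
74.88 cm^2


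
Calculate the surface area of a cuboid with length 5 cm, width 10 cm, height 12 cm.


Shape: rectangular prism
l = 5 cm, w = 10 cm, h = 12 cm
Formula: SA = 2(lw + lh + wh)
lw = 50, lh = 60, wh = 120
lw + lh + wh = 230
SA = 2 * 230
SA = 460
460 cm^2


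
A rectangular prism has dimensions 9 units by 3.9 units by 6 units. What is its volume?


Shape: rectangular prism
l = 9 units, w = 3.9 units, h = 6 units
Formula: V = l * w * h
V = 9 * 3.9 * 6
V = 35.1 * 6
V = 210.6
210.6 units^3


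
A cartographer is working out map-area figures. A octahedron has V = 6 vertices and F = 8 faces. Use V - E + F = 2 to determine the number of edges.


Polyhedron: octahedron
Euler's formula for convex polyhedra: V - E + F = 2
Given: V = 6 vertices and F = 8 faces
Solve for E:
E = V + F - 2 = 6 + 8 - 2 = 12
12 edges


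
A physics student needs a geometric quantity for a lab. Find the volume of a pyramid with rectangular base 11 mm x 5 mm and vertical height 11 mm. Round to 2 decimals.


Shape: rectangular pyramid
Base: 11 mm x 5 mm, Height h = 11 mm
Formula: V = (1/3) * base_area * h
base_area = 11 * 5 = 55
base_area * h = 55 * 11 = 605
V = 605 / 3
V = 201.67
201.67 mm^3


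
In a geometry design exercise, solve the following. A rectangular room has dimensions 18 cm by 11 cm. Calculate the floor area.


Shape: rectangle
Length l = 18 cm, Width w = 11 cm
Formula: A = l * w
A = 18 * 11
A = 198
198 cm^2


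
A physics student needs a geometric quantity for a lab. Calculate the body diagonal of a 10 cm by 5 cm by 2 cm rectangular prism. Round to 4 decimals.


Shape: rectangular box (space diagonal)
l = 10 cm, w = 5 cm, h = 2 cm
Visualize: the diagonal of the base, then a right triangle with that diagonal and the height.
Formula: d = sqrt(l^2 + w^2 + h^2)
l^2 + w^2 + h^2 = 100 + 25 + 4 = 129
d = sqrt(129)
d = 11.3578
11.3578 cm


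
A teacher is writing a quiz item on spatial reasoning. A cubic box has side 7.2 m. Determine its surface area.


Shape: cube
Side s = 7.2 m
A cube has 6 square faces.
Formula: SA = 6 * s^2
s^2 = 51.84
SA = 6 * 51.84
SA = 311.04
311.04 m^2


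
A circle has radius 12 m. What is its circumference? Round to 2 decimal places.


Shape: circle
Radius r = 12 m
Formula: C = 2 * pi * r
C = 2 * pi * 12
C = 24 * pi
C = 75.4
75.4 m


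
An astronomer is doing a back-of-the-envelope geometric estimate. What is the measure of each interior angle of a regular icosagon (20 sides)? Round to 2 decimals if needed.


Shape: regular icosagon (20 sides)
Formula: interior angle = (n - 2) * 180 / n
(n - 2) = 18
(n - 2) * 180 = 3240
angle = 3240 / 20
angle = 162
162 degrees


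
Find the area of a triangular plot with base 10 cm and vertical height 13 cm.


Shape: triangle
Base b = 10 cm, Height h = 13 cm
Formula: A = (1/2) * b * h
A = 0.5 * 10 * 13
A = 0.5 * 130
A = 65
65 cm^2


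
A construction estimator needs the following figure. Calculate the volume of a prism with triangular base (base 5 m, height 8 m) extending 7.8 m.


Shape: triangular prism
Triangle base = 5 m, triangle height = 8 m, prism length L = 7.8 m
Formula: V = (1/2 * b * h_tri) * L
Cross-section area = 0.5 * 5 * 8 = 20
V = 20 * 7.8
V = 156
156 m^3


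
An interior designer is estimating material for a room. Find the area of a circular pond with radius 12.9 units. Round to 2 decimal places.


Shape: circle
Radius r = 12.9 units
Formula: A = pi * r^2
r^2 = 12.9^2 = 166.41
A = pi * 166.41
A = 522.79
522.79 units^2


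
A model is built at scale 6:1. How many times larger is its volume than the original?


Linear scale factor k = 6
Rule: under a linear scaling by k, volumes scale by k^3.
k^3 = 6 * 6 * 6
k^3 = 36 * 6
k^3 = 216
Volume scales by a factor of 216.
216 (dimensionless)


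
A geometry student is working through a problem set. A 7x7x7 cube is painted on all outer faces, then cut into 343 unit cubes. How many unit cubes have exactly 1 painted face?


Large cube: 7 x 7 x 7, cut into unit cubes.
n = 7, so n - 2 = 5
Cubes with 1 painted face lie in the interior of each face.
A cube has 6 faces; each contributes (n - 2)^2 = 25 such cubes.
Count = 6 * 25 = 150
150 unit cubes


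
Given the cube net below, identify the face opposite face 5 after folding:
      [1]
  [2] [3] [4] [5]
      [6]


Net: cross layout. Take square 3 as the base (bottom).
Fold the four squares in the horizontal row up around 3: 2 -> left, 4 -> right, 5 wraps to the top.
Fold 1 and 6 up from 3: 1 -> back, 6 -> front.
Opposite pairs are therefore: (1, 6), (2, 4), (3, 5).
Face 5 is opposite face 3.
face 3


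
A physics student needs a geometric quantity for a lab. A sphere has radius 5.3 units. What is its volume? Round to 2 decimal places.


Shape: sphere
Radius r = 5.3 units
Formula: V = (4/3) * pi * r^3
r^3 = 148.877
(4/3) * 148.877 = 198.502667
V = 198.502667 * pi
V = 623.61
623.61 units^3


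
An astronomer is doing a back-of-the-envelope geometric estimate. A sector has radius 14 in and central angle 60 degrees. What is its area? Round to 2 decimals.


Shape: circular sector
Radius r = 14 in, Angle = 60 degrees
Formula: A = (angle/360) * pi * r^2
r^2 = 196
Fraction of circle = 60/360
A = (60/360) * pi * 196
A = 32.666667 * pi
A = 102.63
102.63 in^2


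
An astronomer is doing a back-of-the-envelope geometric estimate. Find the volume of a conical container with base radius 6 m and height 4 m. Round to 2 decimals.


Shape: cone
Radius r = 6 m, Height h = 4 m
Formula: V = (1/3) * pi * r^2 * h
r^2 = 36
pi * r^2 * h = pi * 36 * 4 = 144 * pi
V = 144 * pi / 3
V = 150.8
150.8 m^3


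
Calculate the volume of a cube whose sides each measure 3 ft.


Shape: cube
Side s = 3 ft
Formula: V = s^3
V = 3 * 3 * 3
V = 9 * 3
V = 27
27 ft^3


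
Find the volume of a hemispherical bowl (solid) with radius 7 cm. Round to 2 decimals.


Shape: hemisphere (half of a sphere)
Radius r = 7 cm
Formula: V = (1/2) * (4/3) * pi * r^3 = (2/3) * pi * r^3
r^3 = 343
(2/3) * 343 = 228.666667
V = 228.666667 * pi
V = 718.38
718.38 cm^3


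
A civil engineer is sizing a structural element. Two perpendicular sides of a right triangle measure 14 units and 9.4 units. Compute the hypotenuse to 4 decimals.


Shape: right triangle
Legs a = 14 units, b = 9.4 units
Formula: c = sqrt(a^2 + b^2)
a^2 = 196, b^2 = 88.36
a^2 + b^2 = 284.36
c = sqrt(284.36)
c = 16.863
16.863 units


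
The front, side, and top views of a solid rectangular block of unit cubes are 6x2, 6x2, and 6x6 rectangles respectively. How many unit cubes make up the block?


Orthographic views of a solid rectangular block:
Front view 6 x 2 -> length = 6, height = 2
Side view 6 x 2 -> width = 6, height = 2 (consistent)
Top view 6 x 6 -> confirms length = 6, width = 6
The block is 6 x 6 x 2.
Total unit cubes = 6 * 6 * 2 = 72
72 unit cubes


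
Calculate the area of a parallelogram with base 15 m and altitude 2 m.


Shape: parallelogram
Base b = 15 m, Height h = 2 m
Formula: A = b * h
A = 15 * 2
A = 30
30 m^2


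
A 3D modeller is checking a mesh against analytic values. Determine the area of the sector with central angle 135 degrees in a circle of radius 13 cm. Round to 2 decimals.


Shape: circular sector
Radius r = 13 cm, Angle = 135 degrees
Formula: A = (angle/360) * pi * r^2
r^2 = 169
Fraction of circle = 135/360
A = (135/360) * pi * 169
A = 63.375 * pi
A = 199.1
199.1 cm^2


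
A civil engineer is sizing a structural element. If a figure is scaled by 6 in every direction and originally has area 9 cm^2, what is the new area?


Linear scale factor k = 6
Original area = 9 cm^2
Rule: under a linear scaling by k, areas scale by k^2.
k^2 = 6^2 = 36
New area = 9 * 36
New area = 324
324 cm^2


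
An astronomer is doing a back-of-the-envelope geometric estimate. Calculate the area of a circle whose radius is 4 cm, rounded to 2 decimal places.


Shape: circle
Radius r = 4 cm
Formula: A = pi * r^2
r^2 = 4^2 = 16
A = pi * 16
A = 50.27
50.27 cm^2


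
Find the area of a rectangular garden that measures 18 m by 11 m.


Shape: rectangle
Length l = 18 m, Width w = 11 m
Formula: A = l * w
A = 18 * 11
A = 198
198 m^2


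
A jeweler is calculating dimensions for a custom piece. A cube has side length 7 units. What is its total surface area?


Shape: cube
Side s = 7 units
A cube has 6 square faces.
Formula: SA = 6 * s^2
s^2 = 49
SA = 6 * 49
SA = 294
294 units^2


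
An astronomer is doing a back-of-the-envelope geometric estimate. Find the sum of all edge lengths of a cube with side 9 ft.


Shape: cube
Side s = 9 ft
A cube has 12 edges, all equal.
Formula: total edge length = 12 * s
Total = 12 * 9
Total = 108
108 ft


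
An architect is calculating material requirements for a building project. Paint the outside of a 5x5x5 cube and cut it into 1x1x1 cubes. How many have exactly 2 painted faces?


Large cube: 5 x 5 x 5, cut into unit cubes.
n = 5, so n - 2 = 3
Cubes with 2 painted faces lie along the edges, excluding corners.
A cube has 12 edges; each contributes (n - 2) = 3 such cubes.
Count = 12 * 3 = 36
36 unit cubes


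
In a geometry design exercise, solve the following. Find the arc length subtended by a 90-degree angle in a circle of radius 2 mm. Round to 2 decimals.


Shape: circular arc
Radius r = 2 mm, Angle = 90 degrees
Formula: L = (angle/360) * 2 * pi * r
2 * pi * r = 4 * pi
L = (90/360) * 4 * pi
L = 1 * pi
L = 3.14
3.14 mm


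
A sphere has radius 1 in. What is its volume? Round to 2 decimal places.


Shape: sphere
Radius r = 1 in
Formula: V = (4/3) * pi * r^3
r^3 = 1
(4/3) * 1 = 1.333333
V = 1.333333 * pi
V = 4.19
4.19 in^3


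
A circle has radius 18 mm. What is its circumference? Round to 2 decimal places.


Shape: circle
Radius r = 18 mm
Formula: C = 2 * pi * r
C = 2 * pi * 18
C = 36 * pi
C = 113.1
113.1 mm


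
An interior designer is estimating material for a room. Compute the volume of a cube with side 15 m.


Shape: cube
Side s = 15 m
Formula: V = s^3
V = 15 * 15 * 15
V = 225 * 15
V = 3375
3375 m^3


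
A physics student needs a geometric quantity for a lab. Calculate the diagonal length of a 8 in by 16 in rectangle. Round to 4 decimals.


Shape: rectangle (diagonal via Pythagoras)
Sides: 8 in and 16 in
Formula: d = sqrt(l^2 + w^2)
l^2 = 64, w^2 = 256
l^2 + w^2 = 320
d = sqrt(320)
d = 17.8885
17.8885 in


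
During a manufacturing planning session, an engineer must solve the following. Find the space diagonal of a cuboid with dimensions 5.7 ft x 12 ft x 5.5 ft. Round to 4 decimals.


Shape: rectangular box (space diagonal)
l = 5.7 ft, w = 12 ft, h = 5.5 ft
Visualize: the diagonal of the base, then a right triangle with that diagonal and the height.
Formula: d = sqrt(l^2 + w^2 + h^2)
l^2 + w^2 + h^2 = 32.49 + 144 + 30.25 = 206.74
d = sqrt(206.74)
d = 14.3785
14.3785 ft


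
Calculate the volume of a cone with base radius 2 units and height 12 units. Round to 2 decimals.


Shape: cone
Radius r = 2 units, Height h = 12 units
Formula: V = (1/3) * pi * r^2 * h
r^2 = 4
pi * r^2 * h = pi * 4 * 12 = 48 * pi
V = 48 * pi / 3
V = 50.27
50.27 units^3


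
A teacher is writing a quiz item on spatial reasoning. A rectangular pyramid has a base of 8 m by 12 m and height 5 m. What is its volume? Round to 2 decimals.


Shape: rectangular pyramid
Base: 8 m x 12 m, Height h = 5 m
Formula: V = (1/3) * base_area * h
base_area = 8 * 12 = 96
base_area * h = 96 * 5 = 480
V = 480 / 3
V = 160
160 m^3


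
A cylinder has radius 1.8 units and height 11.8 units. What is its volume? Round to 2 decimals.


Shape: cylinder
Radius r = 1.8 units, Height h = 11.8 units
Formula: V = pi * r^2 * h
r^2 = 3.24
V = pi * 3.24 * 11.8
V = 38.232 * pi
V = 120.11
120.11 units^3


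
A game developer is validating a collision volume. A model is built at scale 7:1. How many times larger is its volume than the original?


Linear scale factor k = 7
Rule: under a linear scaling by k, volumes scale by k^3.
k^3 = 7 * 7 * 7
k^3 = 49 * 7
k^3 = 343
Volume scales by a factor of 343.
343 (dimensionless)


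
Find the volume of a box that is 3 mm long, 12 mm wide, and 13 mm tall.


Shape: rectangular prism
l = 3 mm, w = 12 mm, h = 13 mm
Formula: V = l * w * h
V = 3 * 12 * 13
V = 36 * 13
V = 468
468 mm^3


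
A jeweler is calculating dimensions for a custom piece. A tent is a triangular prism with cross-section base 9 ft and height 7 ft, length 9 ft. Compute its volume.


Shape: triangular prism
Triangle base = 9 ft, triangle height = 7 ft, prism length L = 9 ft
Formula: V = (1/2 * b * h_tri) * L
Cross-section area = 0.5 * 9 * 7 = 31.5
V = 31.5 * 9
V = 283.5
283.5 ft^3


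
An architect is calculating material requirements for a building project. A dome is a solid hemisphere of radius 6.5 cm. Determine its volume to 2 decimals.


Shape: hemisphere (half of a sphere)
Radius r = 6.5 cm
Formula: V = (1/2) * (4/3) * pi * r^3 = (2/3) * pi * r^3
r^3 = 274.625
(2/3) * 274.625 = 183.083333
V = 183.083333 * pi
V = 575.17
575.17 cm^3


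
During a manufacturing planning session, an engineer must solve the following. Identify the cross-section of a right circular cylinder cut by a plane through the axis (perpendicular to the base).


Solid: right circular cylinder
Cutting plane: through the axis (perpendicular to the base)
Visualize the intersection of the plane with the solid's surface.
The boundary of the cut region is a rectangle.
rectangle


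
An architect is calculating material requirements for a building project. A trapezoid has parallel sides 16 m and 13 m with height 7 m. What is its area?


Shape: trapezoid
Parallel sides a = 16 m, b = 13 m; Height h = 7 m
Formula: A = (a + b) * h / 2
a + b = 16 + 13 = 29
A = 29 * 7 / 2
A = 203 / 2
A = 101.5
101.5 m^2


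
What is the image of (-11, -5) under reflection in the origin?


Transformation: reflection
Original point: (-11, -5)
Rule for reflection through the origin: (x, y) -> (-x, -y)
Apply: (-11, -5) -> (11, 5)
(11, 5)


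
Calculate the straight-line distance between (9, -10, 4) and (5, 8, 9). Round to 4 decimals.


3D distance between two points
P1 = (9, -10, 4), P2 = (5, 8, 9)
Formula: d = sqrt((x2-x1)^2 + (y2-y1)^2 + (z2-z1)^2)
dx = 5 - 9 = -4
dy = 8 - -10 = 18
dz = 9 - 4 = 5
dx^2 + dy^2 + dz^2 = 16 + 324 + 25 = 365
d = sqrt(365)
d = 19.105
19.105 units


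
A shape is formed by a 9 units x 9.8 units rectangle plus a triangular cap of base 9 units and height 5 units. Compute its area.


Composite shape: rectangle + triangle
Rectangle area = 9 * 9.8 = 88.2
Triangle area = 0.5 * 9 * 5 = 22.5
Total = 88.2 + 22.5
Total = 110.7
110.7 units^2


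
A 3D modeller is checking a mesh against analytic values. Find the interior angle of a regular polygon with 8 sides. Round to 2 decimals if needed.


Shape: regular octagon (8 sides)
Formula: interior angle = (n - 2) * 180 / n
(n - 2) = 6
(n - 2) * 180 = 1080
angle = 1080 / 8
angle = 135
135 degrees


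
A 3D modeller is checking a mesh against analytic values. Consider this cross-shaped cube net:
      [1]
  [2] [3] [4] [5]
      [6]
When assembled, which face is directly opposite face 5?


Net: cross layout. Take square 3 as the base (bottom).
Fold the four squares in the horizontal row up around 3: 2 -> left, 4 -> right, 5 wraps to the top.
Fold 1 and 6 up from 3: 1 -> back, 6 -> front.
Opposite pairs are therefore: (1, 6), (2, 4), (3, 5).
Face 5 is opposite face 3.
face 3


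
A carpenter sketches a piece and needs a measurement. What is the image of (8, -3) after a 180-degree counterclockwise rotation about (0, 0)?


Transformation: rotation about the origin
Original point: (8, -3)
Rule for 180 deg: (x, y) -> (-x, -y)
Apply: (8, -3) -> (-8, 3)
(-8, 3)


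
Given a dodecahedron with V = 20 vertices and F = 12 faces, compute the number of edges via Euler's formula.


Polyhedron: dodecahedron
Euler's formula for convex polyhedra: V - E + F = 2
Given: V = 20 vertices and F = 12 faces
Solve for E:
E = V + F - 2 = 20 + 12 - 2 = 30
30 edges


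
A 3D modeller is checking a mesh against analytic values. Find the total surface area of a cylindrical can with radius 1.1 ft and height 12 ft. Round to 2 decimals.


Shape: closed cylinder
Radius r = 1.1 ft, Height h = 12 ft
Formula: SA = 2*pi*r^2 + 2*pi*r*h = 2*pi*r*(r + h)
r + h = 13.1
2 * r * (r + h) = 2 * 1.1 * 13.1 = 28.82
SA = 28.82 * pi
SA = 90.54
90.54 ft^2
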